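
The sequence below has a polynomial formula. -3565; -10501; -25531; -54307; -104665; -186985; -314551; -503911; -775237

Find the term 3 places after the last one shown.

First differences: -6936  -15030  -28776  -50358  -82320  -127566  -189360  -271326
Second differences: -8094  -13746  -21582  -31962  -45246  -61794  -81966
Third differences: -5652  -7836  -10380  -13284  -16548  -20172
Fourth differences: -2184  -2544  -2904  -3264  -3624
Fifth differences: -360  -360  -360  -360
Constant fifth difference = -360, so extend:
-3624 − 360 = -3984;  -20172 − 3984 = -24156;  -81966 − 24156 = -106122;  -271326 − 106122 = -377448;  -775237 − 377448 = -1152685
-3984 − 360 = -4344;  -24156 − 4344 = -28500;  -106122 − 28500 = -134622;  -377448 − 134622 = -512070;  -1152685 − 512070 = -1664755
-4344 − 360 = -4704;  -28500 − 4704 = -33204;  -134622 − 33204 = -167826;  -512070 − 167826 = -679896;  -1664755 − 679896 = -2344651

-2344651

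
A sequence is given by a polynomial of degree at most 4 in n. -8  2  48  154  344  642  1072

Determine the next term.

1658

10 , 46 , 106 , 190 , 298 , 430
36 , 60 , 84 , 108 , 132
24 , 24 , 24 , 24
Third differences constant at 24.
132 + 24 = 156;  430 + 156 = 586;  1072 + 586 = 1658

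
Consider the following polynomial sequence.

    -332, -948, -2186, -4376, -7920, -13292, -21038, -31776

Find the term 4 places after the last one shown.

-119528

Δ: -616, -1238, -2190, -3544, -5372, -7746, -10738
Δ²: -622, -952, -1354, -1828, -2374, -2992
Δ³: -330, -402, -474, -546, -618
Δ⁴: -72, -72, -72, -72
The fourth differences are constant (-72).
-618 − 72 = -690;  -2992 − 690 = -3682;  -10738 − 3682 = -14420;  -31776 − 14420 = -46196
-690 − 72 = -762;  -3682 − 762 = -4444;  -14420 − 4444 = -18864;  -46196 − 18864 = -65060
-762 − 72 = -834;  -4444 − 834 = -5278;  -18864 − 5278 = -24142;  -65060 − 24142 = -89202
-834 − 72 = -906;  -5278 − 906 = -6184;  -24142 − 6184 = -30326;  -89202 − 30326 = -119528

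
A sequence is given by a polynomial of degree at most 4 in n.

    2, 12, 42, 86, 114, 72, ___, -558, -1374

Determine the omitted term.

Using the first 6 terms:
Δ: 10  30  44  28  -42
Δ²: 20  14  -16  -70
Δ³: -6  -30  -54
Δ⁴: -24  -24
Constant fourth difference = -24.
Extend forward: -54 − 24 = -78;  -70 − 78 = -148;  -42 − 148 = -190;  72 − 190 = -118

-118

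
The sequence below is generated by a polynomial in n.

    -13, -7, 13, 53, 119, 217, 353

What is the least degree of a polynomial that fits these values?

6, 20, 40, 66, 98, 136
14, 20, 26, 32, 38
6, 6, 6, 6
The third differences are constant, so the polynomial has degree 3.

3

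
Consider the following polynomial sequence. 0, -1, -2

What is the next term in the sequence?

D1: -1 , -1
The first differences are constant (-1).
-2 − 1 = -3

-3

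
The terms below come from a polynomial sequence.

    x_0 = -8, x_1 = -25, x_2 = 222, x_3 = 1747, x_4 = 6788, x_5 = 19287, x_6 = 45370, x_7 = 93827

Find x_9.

309223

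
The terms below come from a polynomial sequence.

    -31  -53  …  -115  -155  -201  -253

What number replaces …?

-81

Using the last 4 terms:
Δ: -40  -46  -52
Δ²: -6  -6
Constant second difference = -6.
Extend backward: -40 + 6 = -34;  -115 + 34 = -81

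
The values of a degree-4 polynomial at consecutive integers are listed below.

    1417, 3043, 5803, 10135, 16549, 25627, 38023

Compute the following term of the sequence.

54463

1626  2760  4332  6414  9078  12396
1134  1572  2082  2664  3318
438  510  582  654
72  72  72
The fourth differences are constant (72).
654 + 72 = 726;  3318 + 726 = 4044;  12396 + 4044 = 16440;  38023 + 16440 = 54463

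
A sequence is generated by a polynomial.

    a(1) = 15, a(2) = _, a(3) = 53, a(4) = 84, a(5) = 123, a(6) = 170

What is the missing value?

Using the last 4 terms:
First differences: 31, 39, 47
Second differences: 8, 8
Constant second difference = 8.
Extend backward: 31 − 8 = 23;  53 − 23 = 30

30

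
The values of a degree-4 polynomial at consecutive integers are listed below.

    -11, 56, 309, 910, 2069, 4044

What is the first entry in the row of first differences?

D1: 67, 253, 601, 1159, 1975
D2: 186, 348, 558, 816
D3: 162, 210, 258
D4: 48, 48

67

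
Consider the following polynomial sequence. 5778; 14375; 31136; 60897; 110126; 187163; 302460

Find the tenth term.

1019151

D1: 8597, 16761, 29761, 49229, 77037, 115297
D2: 8164, 13000, 19468, 27808, 38260
D3: 4836, 6468, 8340, 10452
D4: 1632, 1872, 2112
D5: 240, 240
The fifth differences are constant (240).
2112 + 240 = 2352;  10452 + 2352 = 12804;  38260 + 12804 = 51064;  115297 + 51064 = 166361;  302460 + 166361 = 468821
2352 + 240 = 2592;  12804 + 2592 = 15396;  51064 + 15396 = 66460;  166361 + 66460 = 232821;  468821 + 232821 = 701642
2592 + 240 = 2832;  15396 + 2832 = 18228;  66460 + 18228 = 84688;  232821 + 84688 = 317509;  701642 + 317509 = 1019151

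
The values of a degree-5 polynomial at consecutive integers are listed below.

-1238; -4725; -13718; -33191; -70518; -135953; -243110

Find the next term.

-409443

D1: -3487 , -8993 , -19473 , -37327 , -65435 , -107157
D2: -5506 , -10480 , -17854 , -28108 , -41722
D3: -4974 , -7374 , -10254 , -13614
D4: -2400 , -2880 , -3360
D5: -480 , -480
Fifth differences constant at -480.
-3360 − 480 = -3840;  -13614 − 3840 = -17454;  -41722 − 17454 = -59176;  -107157 − 59176 = -166333;  -243110 − 166333 = -409443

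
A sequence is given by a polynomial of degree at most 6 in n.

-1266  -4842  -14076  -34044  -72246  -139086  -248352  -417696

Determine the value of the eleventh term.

-1530756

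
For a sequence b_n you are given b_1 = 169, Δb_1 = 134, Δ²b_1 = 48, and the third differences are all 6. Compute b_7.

Build the table forward from the leading diagonal:
D3: 6  6  6  6  6  6  6
D2: 48  54  60  66  72  78  84
D1: 134  182  236  296  362  434  512
b: 169  303  485  721  1017  1379  1813

1813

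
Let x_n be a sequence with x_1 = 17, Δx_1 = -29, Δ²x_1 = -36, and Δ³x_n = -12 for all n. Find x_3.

-77

Build the table forward from the leading diagonal:
Δ³: -12, -12, -12
Δ²: -36, -48, -60
Δ: -29, -65, -113
x: 17, -12, -77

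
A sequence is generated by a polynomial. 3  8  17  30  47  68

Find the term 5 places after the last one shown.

233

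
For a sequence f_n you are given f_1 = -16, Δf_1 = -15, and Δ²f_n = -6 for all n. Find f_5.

-112

Build the table forward from the leading diagonal:
D2: -6, -6, -6, -6, -6
D1: -15, -21, -27, -33, -39
f: -16, -31, -52, -79, -112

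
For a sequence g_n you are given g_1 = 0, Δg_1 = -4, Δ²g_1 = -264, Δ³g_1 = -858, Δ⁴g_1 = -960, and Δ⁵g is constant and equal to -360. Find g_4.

Build the table forward from the leading diagonal:
Fifth differences: -360  -360  -360  -360
Fourth differences: -960  -1320  -1680  -2040
Third differences: -858  -1818  -3138  -4818
Second differences: -264  -1122  -2940  -6078
First differences: -4  -268  -1390  -4330
g: 0  -4  -272  -1662

-1662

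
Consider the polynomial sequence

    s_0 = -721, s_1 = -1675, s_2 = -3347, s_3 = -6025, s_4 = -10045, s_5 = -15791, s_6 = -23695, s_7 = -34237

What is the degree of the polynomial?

4

First differences: -954, -1672, -2678, -4020, -5746, -7904, -10542
Second differences: -718, -1006, -1342, -1726, -2158, -2638
Third differences: -288, -336, -384, -432, -480
Fourth differences: -48, -48, -48, -48
The fourth differences are constant, so the polynomial has degree 4.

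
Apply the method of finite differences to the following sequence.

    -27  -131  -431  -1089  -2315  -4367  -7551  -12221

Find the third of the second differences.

-568

D1: -104, -300, -658, -1226, -2052, -3184, -4670
D2: -196, -358, -568, -826, -1132, -1486
D3: -162, -210, -258, -306, -354
D4: -48, -48, -48, -48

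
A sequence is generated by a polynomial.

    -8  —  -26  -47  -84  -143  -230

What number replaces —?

Using the last 5 terms:
D1: -21  -37  -59  -87
D2: -16  -22  -28
D3: -6  -6
Constant third difference = -6.
Extend backward: -16 + 6 = -10;  -21 + 10 = -11;  -26 + 11 = -15

-15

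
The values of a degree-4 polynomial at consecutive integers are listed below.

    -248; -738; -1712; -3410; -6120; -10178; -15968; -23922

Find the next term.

Δ: -490, -974, -1698, -2710, -4058, -5790, -7954
Δ²: -484, -724, -1012, -1348, -1732, -2164
Δ³: -240, -288, -336, -384, -432
Δ⁴: -48, -48, -48, -48
The fourth differences are constant (-48).
-432 − 48 = -480;  -2164 − 480 = -2644;  -7954 − 2644 = -10598;  -23922 − 10598 = -34520

-34520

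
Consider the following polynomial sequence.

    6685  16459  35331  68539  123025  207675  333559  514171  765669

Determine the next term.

D1: 9774  18872  33208  54486  84650  125884  180612  251498
D2: 9098  14336  21278  30164  41234  54728  70886
D3: 5238  6942  8886  11070  13494  16158
D4: 1704  1944  2184  2424  2664
D5: 240  240  240  240
Constant fifth difference = 240, so extend:
2664 + 240 = 2904;  16158 + 2904 = 19062;  70886 + 19062 = 89948;  251498 + 89948 = 341446;  765669 + 341446 = 1107115

1107115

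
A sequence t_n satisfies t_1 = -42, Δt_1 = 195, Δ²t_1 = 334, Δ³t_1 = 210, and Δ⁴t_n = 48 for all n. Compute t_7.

Build the table forward from the leading diagonal:
Δ⁴: 48, 48, 48, 48, 48, 48, 48
Δ³: 210, 258, 306, 354, 402, 450, 498
Δ²: 334, 544, 802, 1108, 1462, 1864, 2314
Δ: 195, 529, 1073, 1875, 2983, 4445, 6309
t: -42, 153, 682, 1755, 3630, 6613, 11058

11058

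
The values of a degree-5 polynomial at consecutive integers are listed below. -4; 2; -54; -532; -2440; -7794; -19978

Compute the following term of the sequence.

D1: 6, -56, -478, -1908, -5354, -12184
D2: -62, -422, -1430, -3446, -6830
D3: -360, -1008, -2016, -3384
D4: -648, -1008, -1368
D5: -360, -360
The fifth differences are constant (-360).
-1368 − 360 = -1728;  -3384 − 1728 = -5112;  -6830 − 5112 = -11942;  -12184 − 11942 = -24126;  -19978 − 24126 = -44104

-44104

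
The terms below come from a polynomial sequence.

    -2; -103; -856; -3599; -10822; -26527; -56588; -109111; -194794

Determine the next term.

-327287

Δ: -101  -753  -2743  -7223  -15705  -30061  -52523  -85683
Δ²: -652  -1990  -4480  -8482  -14356  -22462  -33160
Δ³: -1338  -2490  -4002  -5874  -8106  -10698
Δ⁴: -1152  -1512  -1872  -2232  -2592
Δ⁵: -360  -360  -360  -360
Fifth differences constant at -360.
-2592 − 360 = -2952;  -10698 − 2952 = -13650;  -33160 − 13650 = -46810;  -85683 − 46810 = -132493;  -194794 − 132493 = -327287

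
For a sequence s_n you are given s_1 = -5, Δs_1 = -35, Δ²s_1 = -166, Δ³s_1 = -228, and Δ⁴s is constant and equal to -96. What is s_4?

-836

Build the table forward from the leading diagonal:
Δ⁴: -96  -96  -96  -96
Δ³: -228  -324  -420  -516
Δ²: -166  -394  -718  -1138
Δ: -35  -201  -595  -1313
s: -5  -40  -241  -836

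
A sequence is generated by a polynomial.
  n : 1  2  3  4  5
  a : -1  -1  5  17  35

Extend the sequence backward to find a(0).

5

First differences: 0, 6, 12, 18
Second differences: 6, 6, 6
The second differences are constant at 6.
Work back: 0 − 6 = -6;  -1 + 6 = 5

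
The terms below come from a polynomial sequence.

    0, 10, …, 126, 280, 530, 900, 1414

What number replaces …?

Using the last 5 terms:
D1: 154, 250, 370, 514
D2: 96, 120, 144
D3: 24, 24
Constant third difference = 24.
Extend backward: 96 − 24 = 72;  154 − 72 = 82;  126 − 82 = 44

44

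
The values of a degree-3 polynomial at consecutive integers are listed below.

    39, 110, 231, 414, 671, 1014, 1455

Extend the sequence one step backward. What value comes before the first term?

First differences: 71, 121, 183, 257, 343, 441
Second differences: 50, 62, 74, 86, 98
Third differences: 12, 12, 12, 12
The third differences are constant at 12.
Work back: 50 − 12 = 38;  71 − 38 = 33;  39 − 33 = 6

6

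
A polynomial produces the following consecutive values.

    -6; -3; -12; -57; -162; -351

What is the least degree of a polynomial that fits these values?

3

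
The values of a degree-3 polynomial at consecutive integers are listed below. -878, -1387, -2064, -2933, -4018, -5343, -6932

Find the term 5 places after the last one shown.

First differences: -509, -677, -869, -1085, -1325, -1589
Second differences: -168, -192, -216, -240, -264
Third differences: -24, -24, -24, -24
The third differences are constant (-24).
-264 − 24 = -288;  -1589 − 288 = -1877;  -6932 − 1877 = -8809
-288 − 24 = -312;  -1877 − 312 = -2189;  -8809 − 2189 = -10998
-312 − 24 = -336;  -2189 − 336 = -2525;  -10998 − 2525 = -13523
-336 − 24 = -360;  -2525 − 360 = -2885;  -13523 − 2885 = -16408
-360 − 24 = -384;  -2885 − 384 = -3269;  -16408 − 3269 = -19677

-19677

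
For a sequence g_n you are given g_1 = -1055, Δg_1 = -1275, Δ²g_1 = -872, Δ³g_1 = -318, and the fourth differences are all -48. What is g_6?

-19570

Build the table forward from the leading diagonal:
D4: -48  -48  -48  -48  -48  -48
D3: -318  -366  -414  -462  -510  -558
D2: -872  -1190  -1556  -1970  -2432  -2942
D1: -1275  -2147  -3337  -4893  -6863  -9295
g: -1055  -2330  -4477  -7814  -12707  -19570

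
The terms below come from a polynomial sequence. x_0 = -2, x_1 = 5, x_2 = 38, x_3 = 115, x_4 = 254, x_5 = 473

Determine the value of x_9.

2509

7 , 33 , 77 , 139 , 219
26 , 44 , 62 , 80
18 , 18 , 18
Constant third difference = 18, so extend:
80 + 18 = 98;  219 + 98 = 317;  473 + 317 = 790
98 + 18 = 116;  317 + 116 = 433;  790 + 433 = 1223
116 + 18 = 134;  433 + 134 = 567;  1223 + 567 = 1790
134 + 18 = 152;  567 + 152 = 719;  1790 + 719 = 2509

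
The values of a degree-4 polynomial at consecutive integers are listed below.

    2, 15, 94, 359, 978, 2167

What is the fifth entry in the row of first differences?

Δ: 13, 79, 265, 619, 1189
Δ²: 66, 186, 354, 570
Δ³: 120, 168, 216
Δ⁴: 48, 48

1189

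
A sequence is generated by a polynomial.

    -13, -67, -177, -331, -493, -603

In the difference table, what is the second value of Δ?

-110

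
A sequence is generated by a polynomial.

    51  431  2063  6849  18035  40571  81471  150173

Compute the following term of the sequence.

258899

380 , 1632 , 4786 , 11186 , 22536 , 40900 , 68702
1252 , 3154 , 6400 , 11350 , 18364 , 27802
1902 , 3246 , 4950 , 7014 , 9438
1344 , 1704 , 2064 , 2424
360 , 360 , 360
Constant fifth difference = 360, so extend:
2424 + 360 = 2784;  9438 + 2784 = 12222;  27802 + 12222 = 40024;  68702 + 40024 = 108726;  150173 + 108726 = 258899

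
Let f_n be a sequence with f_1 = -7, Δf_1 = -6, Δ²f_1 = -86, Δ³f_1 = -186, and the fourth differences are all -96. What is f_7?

-6493

Build the table forward from the leading diagonal:
D4: -96  -96  -96  -96  -96  -96  -96
D3: -186  -282  -378  -474  -570  -666  -762
D2: -86  -272  -554  -932  -1406  -1976  -2642
D1: -6  -92  -364  -918  -1850  -3256  -5232
f: -7  -13  -105  -469  -1387  -3237  -6493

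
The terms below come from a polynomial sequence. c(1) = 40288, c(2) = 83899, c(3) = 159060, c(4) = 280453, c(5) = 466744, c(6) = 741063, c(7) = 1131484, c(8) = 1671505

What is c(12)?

Δ: 43611, 75161, 121393, 186291, 274319, 390421, 540021
Δ²: 31550, 46232, 64898, 88028, 116102, 149600
Δ³: 14682, 18666, 23130, 28074, 33498
Δ⁴: 3984, 4464, 4944, 5424
Δ⁵: 480, 480, 480
Constant fifth difference = 480, so extend:
5424 + 480 = 5904;  33498 + 5904 = 39402;  149600 + 39402 = 189002;  540021 + 189002 = 729023;  1671505 + 729023 = 2400528
5904 + 480 = 6384;  39402 + 6384 = 45786;  189002 + 45786 = 234788;  729023 + 234788 = 963811;  2400528 + 963811 = 3364339
6384 + 480 = 6864;  45786 + 6864 = 52650;  234788 + 52650 = 287438;  963811 + 287438 = 1251249;  3364339 + 1251249 = 4615588
6864 + 480 = 7344;  52650 + 7344 = 59994;  287438 + 59994 = 347432;  1251249 + 347432 = 1598681;  4615588 + 1598681 = 6214269

6214269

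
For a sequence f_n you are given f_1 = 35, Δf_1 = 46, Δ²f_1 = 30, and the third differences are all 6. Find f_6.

Build the table forward from the leading diagonal:
D3: 6  6  6  6  6  6
D2: 30  36  42  48  54  60
D1: 46  76  112  154  202  256
f: 35  81  157  269  423  625

625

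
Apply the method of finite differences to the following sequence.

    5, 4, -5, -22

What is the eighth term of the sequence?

-170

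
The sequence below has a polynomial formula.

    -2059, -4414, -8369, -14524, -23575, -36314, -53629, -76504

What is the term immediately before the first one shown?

-800

First differences: -2355, -3955, -6155, -9051, -12739, -17315, -22875
Second differences: -1600, -2200, -2896, -3688, -4576, -5560
Third differences: -600, -696, -792, -888, -984
Fourth differences: -96, -96, -96, -96
The fourth differences are constant at -96.
Work back: -600 + 96 = -504;  -1600 + 504 = -1096;  -2355 + 1096 = -1259;  -2059 + 1259 = -800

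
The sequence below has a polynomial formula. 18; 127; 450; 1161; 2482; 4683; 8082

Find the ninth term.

19986

109  323  711  1321  2201  3399
214  388  610  880  1198
174  222  270  318
48  48  48
Fourth differences constant at 48.
318 + 48 = 366;  1198 + 366 = 1564;  3399 + 1564 = 4963;  8082 + 4963 = 13045
366 + 48 = 414;  1564 + 414 = 1978;  4963 + 1978 = 6941;  13045 + 6941 = 19986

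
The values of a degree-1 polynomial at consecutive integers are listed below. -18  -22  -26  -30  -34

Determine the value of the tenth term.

-54

First differences: -4, -4, -4, -4
The first differences are constant (-4).
-34 − 4 = -38
-38 − 4 = -42
-42 − 4 = -46
-46 − 4 = -50
-50 − 4 = -54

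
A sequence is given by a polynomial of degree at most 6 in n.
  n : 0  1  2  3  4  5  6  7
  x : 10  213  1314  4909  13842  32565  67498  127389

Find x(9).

370837

203 , 1101 , 3595 , 8933 , 18723 , 34933 , 59891
898 , 2494 , 5338 , 9790 , 16210 , 24958
1596 , 2844 , 4452 , 6420 , 8748
1248 , 1608 , 1968 , 2328
360 , 360 , 360
The fifth differences are constant (360).
2328 + 360 = 2688;  8748 + 2688 = 11436;  24958 + 11436 = 36394;  59891 + 36394 = 96285;  127389 + 96285 = 223674
2688 + 360 = 3048;  11436 + 3048 = 14484;  36394 + 14484 = 50878;  96285 + 50878 = 147163;  223674 + 147163 = 370837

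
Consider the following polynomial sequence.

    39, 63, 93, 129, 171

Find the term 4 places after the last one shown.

399

First differences: 24, 30, 36, 42
Second differences: 6, 6, 6
Second differences constant at 6.
42 + 6 = 48;  171 + 48 = 219
48 + 6 = 54;  219 + 54 = 273
54 + 6 = 60;  273 + 60 = 333
60 + 6 = 66;  333 + 66 = 399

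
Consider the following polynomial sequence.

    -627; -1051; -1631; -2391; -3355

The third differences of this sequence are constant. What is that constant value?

-24

Δ: -424, -580, -760, -964
Δ²: -156, -180, -204
Δ³: -24, -24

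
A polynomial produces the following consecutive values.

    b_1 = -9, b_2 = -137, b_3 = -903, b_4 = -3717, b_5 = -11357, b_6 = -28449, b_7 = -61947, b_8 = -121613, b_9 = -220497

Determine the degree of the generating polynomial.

5

Δ: -128, -766, -2814, -7640, -17092, -33498, -59666, -98884
Δ²: -638, -2048, -4826, -9452, -16406, -26168, -39218
Δ³: -1410, -2778, -4626, -6954, -9762, -13050
Δ⁴: -1368, -1848, -2328, -2808, -3288
Δ⁵: -480, -480, -480, -480
The fifth differences are constant, so the polynomial has degree 5.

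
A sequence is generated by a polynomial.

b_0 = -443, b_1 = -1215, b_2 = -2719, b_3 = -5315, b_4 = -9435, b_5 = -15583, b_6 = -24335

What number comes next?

D1: -772, -1504, -2596, -4120, -6148, -8752
D2: -732, -1092, -1524, -2028, -2604
D3: -360, -432, -504, -576
D4: -72, -72, -72
The fourth differences are constant (-72).
-576 − 72 = -648;  -2604 − 648 = -3252;  -8752 − 3252 = -12004;  -24335 − 12004 = -36339

-36339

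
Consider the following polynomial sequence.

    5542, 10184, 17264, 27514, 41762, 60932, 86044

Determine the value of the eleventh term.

4642, 7080, 10250, 14248, 19170, 25112
2438, 3170, 3998, 4922, 5942
732, 828, 924, 1020
96, 96, 96
Constant fourth difference = 96, so extend:
1020 + 96 = 1116;  5942 + 1116 = 7058;  25112 + 7058 = 32170;  86044 + 32170 = 118214
1116 + 96 = 1212;  7058 + 1212 = 8270;  32170 + 8270 = 40440;  118214 + 40440 = 158654
1212 + 96 = 1308;  8270 + 1308 = 9578;  40440 + 9578 = 50018;  158654 + 50018 = 208672
1308 + 96 = 1404;  9578 + 1404 = 10982;  50018 + 10982 = 61000;  208672 + 61000 = 269672

269672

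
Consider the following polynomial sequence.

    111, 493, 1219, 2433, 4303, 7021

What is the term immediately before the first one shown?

D1: 382, 726, 1214, 1870, 2718
D2: 344, 488, 656, 848
D3: 144, 168, 192
D4: 24, 24
The fourth differences are constant at 24.
Work back: 144 − 24 = 120;  344 − 120 = 224;  382 − 224 = 158;  111 − 158 = -47

-47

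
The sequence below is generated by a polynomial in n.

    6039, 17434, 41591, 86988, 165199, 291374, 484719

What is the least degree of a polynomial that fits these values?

5

11395, 24157, 45397, 78211, 126175, 193345
12762, 21240, 32814, 47964, 67170
8478, 11574, 15150, 19206
3096, 3576, 4056
480, 480
The fifth differences are constant, so the polynomial has degree 5.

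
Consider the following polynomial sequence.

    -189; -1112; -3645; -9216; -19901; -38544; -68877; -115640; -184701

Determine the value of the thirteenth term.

-847485

-923 , -2533 , -5571 , -10685 , -18643 , -30333 , -46763 , -69061
-1610 , -3038 , -5114 , -7958 , -11690 , -16430 , -22298
-1428 , -2076 , -2844 , -3732 , -4740 , -5868
-648 , -768 , -888 , -1008 , -1128
-120 , -120 , -120 , -120
The fifth differences are constant (-120).
-1128 − 120 = -1248;  -5868 − 1248 = -7116;  -22298 − 7116 = -29414;  -69061 − 29414 = -98475;  -184701 − 98475 = -283176
-1248 − 120 = -1368;  -7116 − 1368 = -8484;  -29414 − 8484 = -37898;  -98475 − 37898 = -136373;  -283176 − 136373 = -419549
-1368 − 120 = -1488;  -8484 − 1488 = -9972;  -37898 − 9972 = -47870;  -136373 − 47870 = -184243;  -419549 − 184243 = -603792
-1488 − 120 = -1608;  -9972 − 1608 = -11580;  -47870 − 11580 = -59450;  -184243 − 59450 = -243693;  -603792 − 243693 = -847485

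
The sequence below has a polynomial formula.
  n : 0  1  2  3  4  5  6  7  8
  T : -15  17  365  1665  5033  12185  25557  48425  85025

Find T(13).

704585

First differences: 32  348  1300  3368  7152  13372  22868  36600
Second differences: 316  952  2068  3784  6220  9496  13732
Third differences: 636  1116  1716  2436  3276  4236
Fourth differences: 480  600  720  840  960
Fifth differences: 120  120  120  120
Fifth differences constant at 120.
960 + 120 = 1080;  4236 + 1080 = 5316;  13732 + 5316 = 19048;  36600 + 19048 = 55648;  85025 + 55648 = 140673
1080 + 120 = 1200;  5316 + 1200 = 6516;  19048 + 6516 = 25564;  55648 + 25564 = 81212;  140673 + 81212 = 221885
1200 + 120 = 1320;  6516 + 1320 = 7836;  25564 + 7836 = 33400;  81212 + 33400 = 114612;  221885 + 114612 = 336497
1320 + 120 = 1440;  7836 + 1440 = 9276;  33400 + 9276 = 42676;  114612 + 42676 = 157288;  336497 + 157288 = 493785
1440 + 120 = 1560;  9276 + 1560 = 10836;  42676 + 10836 = 53512;  157288 + 53512 = 210800;  493785 + 210800 = 704585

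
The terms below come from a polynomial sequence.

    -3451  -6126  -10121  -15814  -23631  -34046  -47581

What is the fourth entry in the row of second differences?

-2598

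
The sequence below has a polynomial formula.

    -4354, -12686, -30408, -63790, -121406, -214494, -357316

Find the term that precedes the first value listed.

-1086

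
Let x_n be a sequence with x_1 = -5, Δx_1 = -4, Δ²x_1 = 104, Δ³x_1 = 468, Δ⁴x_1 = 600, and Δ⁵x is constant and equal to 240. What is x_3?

91

Build the table forward from the leading diagonal:
Δ⁵: 240, 240, 240
Δ⁴: 600, 840, 1080
Δ³: 468, 1068, 1908
Δ²: 104, 572, 1640
Δ: -4, 100, 672
x: -5, -9, 91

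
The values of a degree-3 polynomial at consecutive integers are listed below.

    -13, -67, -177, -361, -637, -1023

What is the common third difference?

-18

D1: -54, -110, -184, -276, -386
D2: -56, -74, -92, -110
D3: -18, -18, -18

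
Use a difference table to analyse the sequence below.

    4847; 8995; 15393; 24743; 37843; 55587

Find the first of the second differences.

D1: 4148, 6398, 9350, 13100, 17744
D2: 2250, 2952, 3750, 4644
D3: 702, 798, 894
D4: 96, 96

2250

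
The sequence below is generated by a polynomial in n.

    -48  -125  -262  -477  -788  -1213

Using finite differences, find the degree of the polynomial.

3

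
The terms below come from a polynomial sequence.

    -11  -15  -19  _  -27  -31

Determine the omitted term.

-23

Using the first 3 terms:
First differences: -4  -4
Constant first difference = -4.
Extend forward: -19 − 4 = -23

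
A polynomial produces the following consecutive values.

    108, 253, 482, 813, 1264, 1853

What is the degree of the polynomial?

3

145, 229, 331, 451, 589
84, 102, 120, 138
18, 18, 18
The third differences are constant, so the polynomial has degree 3.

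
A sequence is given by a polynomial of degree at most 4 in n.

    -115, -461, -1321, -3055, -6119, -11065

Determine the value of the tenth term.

-64069

-346, -860, -1734, -3064, -4946
-514, -874, -1330, -1882
-360, -456, -552
-96, -96
The fourth differences are constant (-96).
-552 − 96 = -648;  -1882 − 648 = -2530;  -4946 − 2530 = -7476;  -11065 − 7476 = -18541
-648 − 96 = -744;  -2530 − 744 = -3274;  -7476 − 3274 = -10750;  -18541 − 10750 = -29291
-744 − 96 = -840;  -3274 − 840 = -4114;  -10750 − 4114 = -14864;  -29291 − 14864 = -44155
-840 − 96 = -936;  -4114 − 936 = -5050;  -14864 − 5050 = -19914;  -44155 − 19914 = -64069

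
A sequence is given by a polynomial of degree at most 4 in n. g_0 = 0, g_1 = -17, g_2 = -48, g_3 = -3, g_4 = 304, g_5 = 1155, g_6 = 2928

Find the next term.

-17, -31, 45, 307, 851, 1773
-14, 76, 262, 544, 922
90, 186, 282, 378
96, 96, 96
Fourth differences constant at 96.
378 + 96 = 474;  922 + 474 = 1396;  1773 + 1396 = 3169;  2928 + 3169 = 6097

6097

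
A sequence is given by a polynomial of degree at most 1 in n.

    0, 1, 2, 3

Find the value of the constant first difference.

1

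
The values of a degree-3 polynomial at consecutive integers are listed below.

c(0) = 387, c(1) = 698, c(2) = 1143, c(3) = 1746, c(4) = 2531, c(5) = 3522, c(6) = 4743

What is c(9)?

10026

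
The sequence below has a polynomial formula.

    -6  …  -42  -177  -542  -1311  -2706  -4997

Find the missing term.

Using the last 6 terms:
Δ: -135, -365, -769, -1395, -2291
Δ²: -230, -404, -626, -896
Δ³: -174, -222, -270
Δ⁴: -48, -48
Constant fourth difference = -48.
Extend backward: -174 + 48 = -126;  -230 + 126 = -104;  -135 + 104 = -31;  -42 + 31 = -11

-11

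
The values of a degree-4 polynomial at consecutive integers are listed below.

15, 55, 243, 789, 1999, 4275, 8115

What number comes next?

14113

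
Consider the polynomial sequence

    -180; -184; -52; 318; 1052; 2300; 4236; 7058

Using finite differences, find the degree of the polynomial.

4

First differences: -4, 132, 370, 734, 1248, 1936, 2822
Second differences: 136, 238, 364, 514, 688, 886
Third differences: 102, 126, 150, 174, 198
Fourth differences: 24, 24, 24, 24
The fourth differences are constant, so the polynomial has degree 4.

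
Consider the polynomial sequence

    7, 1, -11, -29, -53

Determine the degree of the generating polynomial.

2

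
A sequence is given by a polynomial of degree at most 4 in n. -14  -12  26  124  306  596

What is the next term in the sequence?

D1: 2, 38, 98, 182, 290
D2: 36, 60, 84, 108
D3: 24, 24, 24
Constant third difference = 24, so extend:
108 + 24 = 132;  290 + 132 = 422;  596 + 422 = 1018

1018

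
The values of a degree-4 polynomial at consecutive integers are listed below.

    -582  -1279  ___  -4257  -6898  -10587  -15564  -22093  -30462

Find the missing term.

-2448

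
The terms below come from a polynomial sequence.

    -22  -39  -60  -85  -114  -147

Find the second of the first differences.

-21

First differences: -17, -21, -25, -29, -33
Second differences: -4, -4, -4, -4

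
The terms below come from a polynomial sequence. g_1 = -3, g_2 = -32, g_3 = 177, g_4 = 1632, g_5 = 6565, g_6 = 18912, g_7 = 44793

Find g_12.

Δ: -29  209  1455  4933  12347  25881
Δ²: 238  1246  3478  7414  13534
Δ³: 1008  2232  3936  6120
Δ⁴: 1224  1704  2184
Δ⁵: 480  480
Constant fifth difference = 480, so extend:
2184 + 480 = 2664;  6120 + 2664 = 8784;  13534 + 8784 = 22318;  25881 + 22318 = 48199;  44793 + 48199 = 92992
2664 + 480 = 3144;  8784 + 3144 = 11928;  22318 + 11928 = 34246;  48199 + 34246 = 82445;  92992 + 82445 = 175437
3144 + 480 = 3624;  11928 + 3624 = 15552;  34246 + 15552 = 49798;  82445 + 49798 = 132243;  175437 + 132243 = 307680
3624 + 480 = 4104;  15552 + 4104 = 19656;  49798 + 19656 = 69454;  132243 + 69454 = 201697;  307680 + 201697 = 509377
4104 + 480 = 4584;  19656 + 4584 = 24240;  69454 + 24240 = 93694;  201697 + 93694 = 295391;  509377 + 295391 = 804768

804768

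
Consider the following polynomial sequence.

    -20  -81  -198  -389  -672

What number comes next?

-1065

D1: -61  -117  -191  -283
D2: -56  -74  -92
D3: -18  -18
The third differences are constant (-18).
-92 − 18 = -110;  -283 − 110 = -393;  -672 − 393 = -1065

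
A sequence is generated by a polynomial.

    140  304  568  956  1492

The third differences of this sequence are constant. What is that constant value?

24

First differences: 164, 264, 388, 536
Second differences: 100, 124, 148
Third differences: 24, 24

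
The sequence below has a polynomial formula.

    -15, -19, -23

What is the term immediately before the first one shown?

-11

First differences: -4  -4
The first differences are constant at -4.
Work back: -15 + 4 = -11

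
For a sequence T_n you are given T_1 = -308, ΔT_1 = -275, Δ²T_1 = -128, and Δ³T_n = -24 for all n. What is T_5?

-2272

Build the table forward from the leading diagonal:
D3: -24  -24  -24  -24  -24
D2: -128  -152  -176  -200  -224
D1: -275  -403  -555  -731  -931
T: -308  -583  -986  -1541  -2272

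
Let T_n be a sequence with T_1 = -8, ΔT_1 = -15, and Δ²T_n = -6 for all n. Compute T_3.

Build the table forward from the leading diagonal:
Δ²: -6  -6  -6
Δ: -15  -21  -27
T: -8  -23  -44

-44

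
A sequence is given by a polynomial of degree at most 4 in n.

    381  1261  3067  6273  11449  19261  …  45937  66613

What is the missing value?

Using the first 6 terms:
D1: 880, 1806, 3206, 5176, 7812
D2: 926, 1400, 1970, 2636
D3: 474, 570, 666
D4: 96, 96
Constant fourth difference = 96.
Extend forward: 666 + 96 = 762;  2636 + 762 = 3398;  7812 + 3398 = 11210;  19261 + 11210 = 30471

30471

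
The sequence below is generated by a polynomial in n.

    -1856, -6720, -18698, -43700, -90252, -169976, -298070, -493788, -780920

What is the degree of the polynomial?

-4864, -11978, -25002, -46552, -79724, -128094, -195718, -287132
-7114, -13024, -21550, -33172, -48370, -67624, -91414
-5910, -8526, -11622, -15198, -19254, -23790
-2616, -3096, -3576, -4056, -4536
-480, -480, -480, -480
The fifth differences are constant, so the polynomial has degree 5.

5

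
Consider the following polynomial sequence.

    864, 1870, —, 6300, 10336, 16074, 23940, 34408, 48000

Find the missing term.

3588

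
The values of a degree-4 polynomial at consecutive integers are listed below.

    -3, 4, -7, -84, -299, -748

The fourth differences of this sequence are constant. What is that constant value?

-24

First differences: 7, -11, -77, -215, -449
Second differences: -18, -66, -138, -234
Third differences: -48, -72, -96
Fourth differences: -24, -24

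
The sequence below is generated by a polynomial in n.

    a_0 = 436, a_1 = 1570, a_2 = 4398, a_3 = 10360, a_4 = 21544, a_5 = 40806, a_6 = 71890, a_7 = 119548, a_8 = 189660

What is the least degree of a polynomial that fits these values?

Δ: 1134, 2828, 5962, 11184, 19262, 31084, 47658, 70112
Δ²: 1694, 3134, 5222, 8078, 11822, 16574, 22454
Δ³: 1440, 2088, 2856, 3744, 4752, 5880
Δ⁴: 648, 768, 888, 1008, 1128
Δ⁵: 120, 120, 120, 120
The fifth differences are constant, so the polynomial has degree 5.

5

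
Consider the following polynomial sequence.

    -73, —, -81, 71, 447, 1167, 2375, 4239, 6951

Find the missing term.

-105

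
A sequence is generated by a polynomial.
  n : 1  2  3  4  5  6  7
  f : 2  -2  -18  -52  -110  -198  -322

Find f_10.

-970

D1: -4 , -16 , -34 , -58 , -88 , -124
D2: -12 , -18 , -24 , -30 , -36
D3: -6 , -6 , -6 , -6
Third differences constant at -6.
-36 − 6 = -42;  -124 − 42 = -166;  -322 − 166 = -488
-42 − 6 = -48;  -166 − 48 = -214;  -488 − 214 = -702
-48 − 6 = -54;  -214 − 54 = -268;  -702 − 268 = -970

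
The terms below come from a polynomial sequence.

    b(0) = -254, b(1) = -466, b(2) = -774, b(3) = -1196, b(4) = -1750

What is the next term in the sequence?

-2454

First differences: -212, -308, -422, -554
Second differences: -96, -114, -132
Third differences: -18, -18
The third differences are constant (-18).
-132 − 18 = -150;  -554 − 150 = -704;  -1750 − 704 = -2454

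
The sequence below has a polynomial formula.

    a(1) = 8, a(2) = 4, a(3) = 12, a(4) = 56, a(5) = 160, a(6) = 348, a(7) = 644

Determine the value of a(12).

-4  8  44  104  188  296
12  36  60  84  108
24  24  24  24
Constant third difference = 24, so extend:
108 + 24 = 132;  296 + 132 = 428;  644 + 428 = 1072
132 + 24 = 156;  428 + 156 = 584;  1072 + 584 = 1656
156 + 24 = 180;  584 + 180 = 764;  1656 + 764 = 2420
180 + 24 = 204;  764 + 204 = 968;  2420 + 968 = 3388
204 + 24 = 228;  968 + 228 = 1196;  3388 + 1196 = 4584

4584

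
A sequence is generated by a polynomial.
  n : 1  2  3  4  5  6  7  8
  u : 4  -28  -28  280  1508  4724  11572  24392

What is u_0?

-32  0  308  1228  3216  6848  12820
32  308  920  1988  3632  5972
276  612  1068  1644  2340
336  456  576  696
120  120  120
The fifth differences are constant at 120.
Work back: 336 − 120 = 216;  276 − 216 = 60;  32 − 60 = -28;  -32 + 28 = -4;  4 + 4 = 8

8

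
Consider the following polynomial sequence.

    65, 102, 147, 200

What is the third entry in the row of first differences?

53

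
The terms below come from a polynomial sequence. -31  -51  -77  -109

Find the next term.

D1: -20, -26, -32
D2: -6, -6
The second differences are constant (-6).
-32 − 6 = -38;  -109 − 38 = -147

-147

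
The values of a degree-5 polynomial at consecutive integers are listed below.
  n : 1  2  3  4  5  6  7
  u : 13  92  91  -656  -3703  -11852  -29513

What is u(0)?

79, -1, -747, -3047, -8149, -17661
-80, -746, -2300, -5102, -9512
-666, -1554, -2802, -4410
-888, -1248, -1608
-360, -360
The fifth differences are constant at -360.
Work back: -888 + 360 = -528;  -666 + 528 = -138;  -80 + 138 = 58;  79 − 58 = 21;  13 − 21 = -8

-8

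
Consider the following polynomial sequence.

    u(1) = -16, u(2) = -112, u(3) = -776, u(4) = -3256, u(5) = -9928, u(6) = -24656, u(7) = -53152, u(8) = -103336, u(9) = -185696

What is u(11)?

-503896

Δ: -96, -664, -2480, -6672, -14728, -28496, -50184, -82360
Δ²: -568, -1816, -4192, -8056, -13768, -21688, -32176
Δ³: -1248, -2376, -3864, -5712, -7920, -10488
Δ⁴: -1128, -1488, -1848, -2208, -2568
Δ⁵: -360, -360, -360, -360
Fifth differences constant at -360.
-2568 − 360 = -2928;  -10488 − 2928 = -13416;  -32176 − 13416 = -45592;  -82360 − 45592 = -127952;  -185696 − 127952 = -313648
-2928 − 360 = -3288;  -13416 − 3288 = -16704;  -45592 − 16704 = -62296;  -127952 − 62296 = -190248;  -313648 − 190248 = -503896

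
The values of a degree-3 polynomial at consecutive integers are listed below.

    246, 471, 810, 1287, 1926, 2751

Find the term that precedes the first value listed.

111

Δ: 225  339  477  639  825
Δ²: 114  138  162  186
Δ³: 24  24  24
The third differences are constant at 24.
Work back: 114 − 24 = 90;  225 − 90 = 135;  246 − 135 = 111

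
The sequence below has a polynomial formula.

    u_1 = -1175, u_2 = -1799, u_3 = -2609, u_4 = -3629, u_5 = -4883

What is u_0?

-624, -810, -1020, -1254
-186, -210, -234
-24, -24
The third differences are constant at -24.
Work back: -186 + 24 = -162;  -624 + 162 = -462;  -1175 + 462 = -713

-713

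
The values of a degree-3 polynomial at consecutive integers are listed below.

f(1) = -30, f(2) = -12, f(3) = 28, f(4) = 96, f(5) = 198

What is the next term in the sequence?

340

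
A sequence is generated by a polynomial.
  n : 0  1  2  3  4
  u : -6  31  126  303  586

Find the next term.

Δ: 37, 95, 177, 283
Δ²: 58, 82, 106
Δ³: 24, 24
The third differences are constant (24).
106 + 24 = 130;  283 + 130 = 413;  586 + 413 = 999

999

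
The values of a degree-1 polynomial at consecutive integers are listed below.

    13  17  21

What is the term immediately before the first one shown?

9

Δ: 4  4
The first differences are constant at 4.
Work back: 13 − 4 = 9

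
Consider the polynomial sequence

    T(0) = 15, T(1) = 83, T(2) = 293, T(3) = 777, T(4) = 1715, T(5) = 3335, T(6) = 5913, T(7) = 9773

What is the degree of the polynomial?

4

D1: 68, 210, 484, 938, 1620, 2578, 3860
D2: 142, 274, 454, 682, 958, 1282
D3: 132, 180, 228, 276, 324
D4: 48, 48, 48, 48
The fourth differences are constant, so the polynomial has degree 4.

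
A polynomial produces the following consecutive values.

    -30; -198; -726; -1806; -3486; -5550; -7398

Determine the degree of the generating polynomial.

5

Δ: -168, -528, -1080, -1680, -2064, -1848
Δ²: -360, -552, -600, -384, 216
Δ³: -192, -48, 216, 600
Δ⁴: 144, 264, 384
Δ⁵: 120, 120
The fifth differences are constant, so the polynomial has degree 5.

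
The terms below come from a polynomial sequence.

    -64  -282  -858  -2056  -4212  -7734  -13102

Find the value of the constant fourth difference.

Δ: -218, -576, -1198, -2156, -3522, -5368
Δ²: -358, -622, -958, -1366, -1846
Δ³: -264, -336, -408, -480
Δ⁴: -72, -72, -72

-72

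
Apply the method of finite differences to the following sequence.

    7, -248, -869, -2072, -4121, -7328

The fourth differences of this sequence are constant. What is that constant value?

First differences: -255, -621, -1203, -2049, -3207
Second differences: -366, -582, -846, -1158
Third differences: -216, -264, -312
Fourth differences: -48, -48

-48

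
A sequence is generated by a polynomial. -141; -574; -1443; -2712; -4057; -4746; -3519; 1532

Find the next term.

13083

-433  -869  -1269  -1345  -689  1227  5051
-436  -400  -76  656  1916  3824
36  324  732  1260  1908
288  408  528  648
120  120  120
The fifth differences are constant (120).
648 + 120 = 768;  1908 + 768 = 2676;  3824 + 2676 = 6500;  5051 + 6500 = 11551;  1532 + 11551 = 13083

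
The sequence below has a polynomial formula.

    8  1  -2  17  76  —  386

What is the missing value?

193

Using the first 5 terms:
-7, -3, 19, 59
4, 22, 40
18, 18
Constant third difference = 18.
Extend forward: 40 + 18 = 58;  59 + 58 = 117;  76 + 117 = 193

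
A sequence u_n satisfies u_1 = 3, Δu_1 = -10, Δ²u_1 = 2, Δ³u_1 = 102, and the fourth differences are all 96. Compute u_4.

Build the table forward from the leading diagonal:
Fourth differences: 96, 96, 96, 96
Third differences: 102, 198, 294, 390
Second differences: 2, 104, 302, 596
First differences: -10, -8, 96, 398
u: 3, -7, -15, 81

81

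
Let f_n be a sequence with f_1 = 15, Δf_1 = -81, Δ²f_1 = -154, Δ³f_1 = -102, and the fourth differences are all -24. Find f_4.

-792

Build the table forward from the leading diagonal:
D4: -24, -24, -24, -24
D3: -102, -126, -150, -174
D2: -154, -256, -382, -532
D1: -81, -235, -491, -873
f: 15, -66, -301, -792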